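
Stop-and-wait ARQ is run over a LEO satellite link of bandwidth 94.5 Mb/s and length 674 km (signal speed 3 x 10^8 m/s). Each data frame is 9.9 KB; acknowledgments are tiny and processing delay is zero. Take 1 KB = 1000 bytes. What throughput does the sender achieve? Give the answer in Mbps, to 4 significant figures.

14.86 Mbps

t_tx = L/R = 79200/94500000 = 0.000838095 s.
t_prop = 674000/300000000 = 0.00224667 s; RTT = 0.00449333 s.
Cycle = t_tx + RTT = 0.00533143 s.
Throughput = L / cycle = 79200 / 0.00533143 = 14.86 Mbps.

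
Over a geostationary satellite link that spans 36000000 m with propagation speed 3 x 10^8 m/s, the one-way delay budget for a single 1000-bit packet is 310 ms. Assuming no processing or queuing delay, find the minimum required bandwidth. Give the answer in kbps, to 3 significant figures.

5.26 kbps

Propagation delay = 36000000 / 300000000 = 120 ms.
Transmission budget = 310 − 120 = 190 ms.
R ≥ L / t_tx = 1000 bits / 0.19 s = 5.26 kbps.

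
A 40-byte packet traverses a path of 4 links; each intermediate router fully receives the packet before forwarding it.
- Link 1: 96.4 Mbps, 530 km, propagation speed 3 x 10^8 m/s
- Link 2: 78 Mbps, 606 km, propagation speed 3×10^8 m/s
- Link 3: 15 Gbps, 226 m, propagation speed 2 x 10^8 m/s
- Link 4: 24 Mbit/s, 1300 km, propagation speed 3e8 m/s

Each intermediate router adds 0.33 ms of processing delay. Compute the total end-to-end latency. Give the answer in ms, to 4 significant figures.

9.132 ms

L = 40 × 8 = 320 bits.
Transmission delays (L/R per hop): 0.0033195, 0.00410256, 2.13333e-05, 0.0133333 ms; sum = 0.0207767 ms.
Propagation delays (d/s per hop): 1.76667, 2.02, 0.00113, 4.33333 ms; sum = 8.12113 ms.
Processing at 3 router(s): 3 × 0.33 ms = 0.99 ms.
End-to-end = 9.132 ms.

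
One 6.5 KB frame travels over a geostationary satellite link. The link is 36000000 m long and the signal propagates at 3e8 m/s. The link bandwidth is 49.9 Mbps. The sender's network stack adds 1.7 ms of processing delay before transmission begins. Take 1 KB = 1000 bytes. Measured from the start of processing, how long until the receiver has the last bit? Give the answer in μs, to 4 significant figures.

L = 52000 bits.
Transmission delay = L/R = 52000 / 49900000 = 1042.08 μs.
Propagation delay = d/s = 36000000 m / 300000000 m/s = 120000 μs.
Plus processing delay 1.7 ms = 1700 μs.
Total = 122700 μs.

122700 μs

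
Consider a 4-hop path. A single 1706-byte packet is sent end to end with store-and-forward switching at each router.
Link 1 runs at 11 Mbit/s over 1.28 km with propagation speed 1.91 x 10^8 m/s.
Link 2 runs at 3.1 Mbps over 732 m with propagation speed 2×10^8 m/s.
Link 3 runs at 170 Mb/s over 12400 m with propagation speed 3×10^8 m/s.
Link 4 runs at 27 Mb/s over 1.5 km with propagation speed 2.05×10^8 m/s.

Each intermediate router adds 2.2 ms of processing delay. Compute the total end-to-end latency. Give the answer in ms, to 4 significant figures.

L = 1706 × 8 = 13648 bits.
Transmission delays (L/R per hop): 1.24073, 4.40258, 0.0802824, 0.505481 ms; sum = 6.22907 ms.
Propagation delays (d/s per hop): 0.00670157, 0.00366, 0.0413333, 0.00731707 ms; sum = 0.059012 ms.
Processing at 3 router(s): 3 × 2.2 ms = 6.6 ms.
End-to-end = 12.89 ms.

12.89 ms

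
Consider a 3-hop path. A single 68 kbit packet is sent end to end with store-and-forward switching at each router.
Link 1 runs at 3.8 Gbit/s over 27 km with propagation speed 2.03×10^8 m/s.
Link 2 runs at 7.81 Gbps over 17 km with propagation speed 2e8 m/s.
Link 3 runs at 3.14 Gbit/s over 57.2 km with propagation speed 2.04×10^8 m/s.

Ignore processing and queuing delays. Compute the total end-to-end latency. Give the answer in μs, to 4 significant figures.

546.7 μs

L = 68000 bits.
Transmission delays (L/R per hop): 17.8947, 8.70679, 21.6561 μs; sum = 48.2576 μs.
Propagation delays (d/s per hop): 133.005, 85, 280.392 μs; sum = 498.397 μs.
End-to-end = 546.7 μs.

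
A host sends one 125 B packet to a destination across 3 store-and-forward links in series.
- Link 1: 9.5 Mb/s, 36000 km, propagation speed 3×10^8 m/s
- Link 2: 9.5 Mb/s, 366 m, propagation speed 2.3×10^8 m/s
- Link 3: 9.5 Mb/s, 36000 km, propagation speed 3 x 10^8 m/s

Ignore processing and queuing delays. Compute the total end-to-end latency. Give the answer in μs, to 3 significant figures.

240000 μs

L = 125 × 8 = 1000 bits.
Transmission delay per hop = L/R = 1000/9500000 = 105.263 μs; 3 hops → 315.789 μs.
Propagation delays (d/s per hop): 120000, 1.5913, 120000 μs; sum = 240002 μs.
End-to-end = 240000 μs.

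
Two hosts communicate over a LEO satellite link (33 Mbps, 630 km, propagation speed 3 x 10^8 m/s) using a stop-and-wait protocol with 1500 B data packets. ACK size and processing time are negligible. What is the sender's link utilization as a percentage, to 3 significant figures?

t_tx = L/R = 12000/33000000 = 0.000363636 s.
t_prop = 630000/300000000 = 0.0021 s; RTT = 0.0042 s.
Cycle = t_tx + RTT = 0.00456364 s.
Utilization = t_tx / cycle = 0.000363636/0.00456364 = 7.97 %.

7.97 %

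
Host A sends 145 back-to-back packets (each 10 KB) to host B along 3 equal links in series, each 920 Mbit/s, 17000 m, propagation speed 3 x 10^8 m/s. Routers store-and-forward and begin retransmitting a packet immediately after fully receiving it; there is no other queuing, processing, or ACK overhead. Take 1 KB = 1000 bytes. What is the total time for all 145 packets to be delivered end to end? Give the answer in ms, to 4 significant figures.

12.95 ms

Per-hop transmission t_tx = L/R = 80000/920000000 = 0.0869565 ms.
Per-hop propagation t_prop = 17000/300000000 = 0.0566667 ms.
Pipeline fill: first packet needs 3·t_tx to clear all hops; remaining 144 packets each add one t_tx.
Total = (3+145-1)·t_tx + 3·t_prop = 147·0.0869565 + 3·0.0566667 = 12.95 ms.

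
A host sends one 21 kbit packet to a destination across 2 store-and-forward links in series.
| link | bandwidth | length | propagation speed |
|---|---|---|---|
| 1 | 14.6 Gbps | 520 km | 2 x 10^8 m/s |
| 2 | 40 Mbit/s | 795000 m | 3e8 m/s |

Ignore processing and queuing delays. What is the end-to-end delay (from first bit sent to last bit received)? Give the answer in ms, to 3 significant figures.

L = 21000 bits.
Transmission delays (L/R per hop): 0.00143836, 0.525 ms; sum = 0.526438 ms.
Propagation delays (d/s per hop): 2.6, 2.65 ms; sum = 5.25 ms.
End-to-end = 5.78 ms.

5.78 ms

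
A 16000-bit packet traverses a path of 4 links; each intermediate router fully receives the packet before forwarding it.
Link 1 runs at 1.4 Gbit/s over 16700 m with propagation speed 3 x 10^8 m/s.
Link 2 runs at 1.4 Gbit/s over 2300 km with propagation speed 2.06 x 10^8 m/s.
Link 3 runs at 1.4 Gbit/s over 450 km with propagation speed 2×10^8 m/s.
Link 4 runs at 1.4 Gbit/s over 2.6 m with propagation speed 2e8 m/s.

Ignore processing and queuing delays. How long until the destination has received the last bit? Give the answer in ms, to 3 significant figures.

13.5 ms

Transmission delay per hop = L/R = 16000/1400000000 = 0.0114286 ms; 4 hops → 0.0457143 ms.
Propagation delays (d/s per hop): 0.0556667, 11.165, 2.25, 1.3e-05 ms; sum = 13.4707 ms.
End-to-end = 13.5 ms.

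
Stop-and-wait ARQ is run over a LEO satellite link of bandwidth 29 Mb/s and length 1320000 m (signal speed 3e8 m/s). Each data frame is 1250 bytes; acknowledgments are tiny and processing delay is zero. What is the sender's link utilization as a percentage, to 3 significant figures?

t_tx = L/R = 10000/29000000 = 0.000344828 s.
t_prop = 1320000/300000000 = 0.0044 s; RTT = 0.0088 s.
Cycle = t_tx + RTT = 0.00914483 s.
Utilization = t_tx / cycle = 0.000344828/0.00914483 = 3.77 %.

3.77 %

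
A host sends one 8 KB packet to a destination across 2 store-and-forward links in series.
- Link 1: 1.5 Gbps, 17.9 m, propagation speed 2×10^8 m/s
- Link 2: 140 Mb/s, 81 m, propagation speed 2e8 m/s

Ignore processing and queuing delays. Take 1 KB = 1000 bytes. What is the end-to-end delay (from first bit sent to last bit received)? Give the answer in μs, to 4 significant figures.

L = 64000 bits.
Transmission delays (L/R per hop): 42.6667, 457.143 μs; sum = 499.81 μs.
Propagation delays (d/s per hop): 0.0895, 0.405 μs; sum = 0.4945 μs.
End-to-end = 500.3 μs.

500.3 μs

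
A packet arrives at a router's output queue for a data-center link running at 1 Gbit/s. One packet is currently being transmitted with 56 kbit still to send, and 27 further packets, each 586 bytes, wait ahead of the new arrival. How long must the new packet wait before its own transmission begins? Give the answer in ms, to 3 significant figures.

Each queued packet: L/R = 4688/1000000000 = 0.004688 ms.
27 queued → 0.126576 ms.
Plus remaining 56000 bits of current packet: 0.056 ms.
Queuing delay = 0.183 ms.

0.183 ms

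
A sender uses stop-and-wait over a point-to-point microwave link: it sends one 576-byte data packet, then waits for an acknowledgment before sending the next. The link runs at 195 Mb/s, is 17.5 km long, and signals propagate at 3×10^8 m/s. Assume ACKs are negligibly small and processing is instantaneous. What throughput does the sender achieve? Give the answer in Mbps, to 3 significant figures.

t_tx = L/R = 4608/195000000 = 2.36308e-05 s.
t_prop = 17500/300000000 = 5.83333e-05 s; RTT = 0.000116667 s.
Cycle = t_tx + RTT = 0.000140297 s.
Throughput = L / cycle = 4608 / 0.000140297 = 32.8 Mbps.

32.8 Mbps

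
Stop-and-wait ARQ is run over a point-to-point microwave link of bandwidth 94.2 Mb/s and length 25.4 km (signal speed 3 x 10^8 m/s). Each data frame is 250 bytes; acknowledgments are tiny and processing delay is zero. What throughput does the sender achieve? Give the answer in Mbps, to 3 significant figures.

t_tx = L/R = 2000/94200000 = 2.12314e-05 s.
t_prop = 25400/300000000 = 8.46667e-05 s; RTT = 0.000169333 s.
Cycle = t_tx + RTT = 0.000190565 s.
Throughput = L / cycle = 2000 / 0.000190565 = 10.5 Mbps.

10.5 Mbps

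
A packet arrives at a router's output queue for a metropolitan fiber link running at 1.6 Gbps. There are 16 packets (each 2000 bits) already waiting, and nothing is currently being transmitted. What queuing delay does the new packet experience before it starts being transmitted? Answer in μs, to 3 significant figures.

Each queued packet: L/R = 2000/1600000000 = 1.25 μs.
16 queued → 20 μs.
Queuing delay = 20.0 μs.

20.0 μs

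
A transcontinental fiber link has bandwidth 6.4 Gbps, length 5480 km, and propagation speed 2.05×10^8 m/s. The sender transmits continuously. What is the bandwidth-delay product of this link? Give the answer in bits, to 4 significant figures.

171100000 bits

Propagation delay = 5480000 / 2.05e+08 = 0.0267317 s.
BDP = R × t_prop = 6400000000 × 0.0267317 = 171083000 bits.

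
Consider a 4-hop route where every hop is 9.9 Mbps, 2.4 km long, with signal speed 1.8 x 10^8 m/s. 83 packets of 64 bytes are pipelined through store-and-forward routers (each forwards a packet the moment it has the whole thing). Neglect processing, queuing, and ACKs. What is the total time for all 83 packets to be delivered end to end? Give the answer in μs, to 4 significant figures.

4501 μs

Per-hop transmission t_tx = L/R = 512/9900000 = 51.7172 μs.
Per-hop propagation t_prop = 2400/180000000 = 13.3333 μs.
Pipeline fill: first packet needs 4·t_tx to clear all hops; remaining 82 packets each add one t_tx.
Total = (4+83-1)·t_tx + 4·t_prop = 86·51.7172 + 4·13.3333 = 4501 μs.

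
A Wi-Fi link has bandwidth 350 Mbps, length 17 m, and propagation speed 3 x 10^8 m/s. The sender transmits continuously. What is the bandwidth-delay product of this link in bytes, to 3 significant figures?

2.48 bytes

Propagation delay = 17 / 300000000 = 5.66667e-08 s.
BDP = R × t_prop = 350000000 × 5.66667e-08 = 19.8333 bits.
In bytes: 19.8333/8 = 2.48 bytes.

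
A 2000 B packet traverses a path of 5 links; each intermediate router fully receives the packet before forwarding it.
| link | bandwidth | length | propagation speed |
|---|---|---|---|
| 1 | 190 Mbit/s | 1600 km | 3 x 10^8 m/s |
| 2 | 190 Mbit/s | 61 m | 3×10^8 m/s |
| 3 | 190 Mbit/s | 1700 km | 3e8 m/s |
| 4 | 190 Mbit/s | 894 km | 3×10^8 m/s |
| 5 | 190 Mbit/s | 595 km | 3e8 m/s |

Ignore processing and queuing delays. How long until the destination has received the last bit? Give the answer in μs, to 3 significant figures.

L = 2000 × 8 = 16000 bits.
Transmission delay per hop = L/R = 16000/190000000 = 84.2105 μs; 5 hops → 421.053 μs.
Propagation delays (d/s per hop): 5333.33, 0.203333, 5666.67, 2980, 1983.33 μs; sum = 15963.5 μs.
End-to-end = 16400 μs.

16400 μs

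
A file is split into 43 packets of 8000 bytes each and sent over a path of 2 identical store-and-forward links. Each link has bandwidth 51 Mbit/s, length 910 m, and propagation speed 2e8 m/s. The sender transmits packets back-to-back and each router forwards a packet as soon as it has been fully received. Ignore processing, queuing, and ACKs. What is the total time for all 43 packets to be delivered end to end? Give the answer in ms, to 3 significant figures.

55.2 ms

Per-hop transmission t_tx = L/R = 64000/51000000 = 1.2549 ms.
Per-hop propagation t_prop = 910/200000000 = 0.00455 ms.
Pipeline fill: first packet needs 2·t_tx to clear all hops; remaining 42 packets each add one t_tx.
Total = (2+43-1)·t_tx + 2·t_prop = 44·1.2549 + 2·0.00455 = 55.2 ms.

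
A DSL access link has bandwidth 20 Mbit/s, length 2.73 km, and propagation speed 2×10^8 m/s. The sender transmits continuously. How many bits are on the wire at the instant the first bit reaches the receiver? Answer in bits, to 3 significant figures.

273 bits

Propagation delay = 2730 / 200000000 = 1.365e-05 s.
BDP = R × t_prop = 20000000 × 1.365e-05 = 273 bits.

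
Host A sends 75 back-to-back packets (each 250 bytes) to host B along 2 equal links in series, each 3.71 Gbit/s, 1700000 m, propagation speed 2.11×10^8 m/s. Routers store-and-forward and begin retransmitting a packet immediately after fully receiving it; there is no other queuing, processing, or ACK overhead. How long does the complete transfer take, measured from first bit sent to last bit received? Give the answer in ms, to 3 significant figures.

16.2 ms

Per-hop transmission t_tx = L/R = 2000/3710000000 = 0.000539084 ms.
Per-hop propagation t_prop = 1700000/211000000 = 8.05687 ms.
Pipeline fill: first packet needs 2·t_tx to clear all hops; remaining 74 packets each add one t_tx.
Total = (2+75-1)·t_tx + 2·t_prop = 76·0.000539084 + 2·8.05687 = 16.2 ms.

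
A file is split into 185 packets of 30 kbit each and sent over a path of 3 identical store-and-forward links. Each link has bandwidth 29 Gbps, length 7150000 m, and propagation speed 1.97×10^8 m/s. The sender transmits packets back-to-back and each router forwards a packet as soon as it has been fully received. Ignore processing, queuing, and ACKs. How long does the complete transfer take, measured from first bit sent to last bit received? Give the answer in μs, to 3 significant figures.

Per-hop transmission t_tx = L/R = 30000/29000000000 = 1.03448 μs.
Per-hop propagation t_prop = 7150000/197000000 = 36294.4 μs.
Pipeline fill: first packet needs 3·t_tx to clear all hops; remaining 184 packets each add one t_tx.
Total = (3+185-1)·t_tx + 3·t_prop = 187·1.03448 + 3·36294.4 = 109000 μs.

109000 μs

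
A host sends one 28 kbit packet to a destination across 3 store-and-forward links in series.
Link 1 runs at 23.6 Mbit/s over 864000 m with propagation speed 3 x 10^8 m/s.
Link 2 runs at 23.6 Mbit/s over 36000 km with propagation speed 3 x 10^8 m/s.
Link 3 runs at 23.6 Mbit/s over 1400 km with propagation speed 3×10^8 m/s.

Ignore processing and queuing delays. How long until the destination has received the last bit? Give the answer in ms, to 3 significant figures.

L = 28000 bits.
Transmission delay per hop = L/R = 28000/23600000 = 1.18644 ms; 3 hops → 3.55932 ms.
Propagation delays (d/s per hop): 2.88, 120, 4.66667 ms; sum = 127.547 ms.
End-to-end = 131 ms.

131 ms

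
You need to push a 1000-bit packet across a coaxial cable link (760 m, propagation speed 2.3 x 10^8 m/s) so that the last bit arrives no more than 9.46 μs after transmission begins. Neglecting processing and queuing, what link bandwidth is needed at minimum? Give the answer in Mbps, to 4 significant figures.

162.5 Mbps

Propagation delay = 760 / 2.3e+08 = 3.30435 μs.
Transmission budget = 9.46 − 3.30435 = 6.15565 μs.
R ≥ L / t_tx = 1000 bits / 6.15565e-06 s = 162.5 Mbps.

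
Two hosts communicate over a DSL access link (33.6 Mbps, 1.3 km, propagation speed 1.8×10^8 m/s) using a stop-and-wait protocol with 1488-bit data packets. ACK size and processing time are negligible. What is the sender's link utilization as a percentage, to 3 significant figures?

75.4 %

t_tx = L/R = 1488/33600000 = 4.42857e-05 s.
t_prop = 1300/180000000 = 7.22222e-06 s; RTT = 1.44444e-05 s.
Cycle = t_tx + RTT = 5.87302e-05 s.
Utilization = t_tx / cycle = 4.42857e-05/5.87302e-05 = 75.4 %.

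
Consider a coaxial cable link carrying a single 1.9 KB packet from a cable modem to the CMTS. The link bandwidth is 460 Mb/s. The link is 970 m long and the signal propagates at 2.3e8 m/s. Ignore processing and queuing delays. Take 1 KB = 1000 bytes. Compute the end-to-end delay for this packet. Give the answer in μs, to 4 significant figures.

37.26 μs

L = 15200 bits.
Transmission delay = L/R = 15200 / 460000000 = 33.0435 μs.
Propagation delay = d/s = 970 m / 2.3e+08 m/s = 4.21739 μs.
Total = 37.26 μs.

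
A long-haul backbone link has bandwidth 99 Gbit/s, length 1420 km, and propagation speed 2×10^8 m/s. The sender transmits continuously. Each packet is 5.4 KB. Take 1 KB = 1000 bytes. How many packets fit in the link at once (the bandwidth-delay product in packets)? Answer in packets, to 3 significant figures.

Propagation delay = 1420000 / 200000000 = 0.0071 s.
BDP = R × t_prop = 99000000000 × 0.0071 = 702900000 bits.
In packets of 43200 bits: 16300 packets.

16300 packets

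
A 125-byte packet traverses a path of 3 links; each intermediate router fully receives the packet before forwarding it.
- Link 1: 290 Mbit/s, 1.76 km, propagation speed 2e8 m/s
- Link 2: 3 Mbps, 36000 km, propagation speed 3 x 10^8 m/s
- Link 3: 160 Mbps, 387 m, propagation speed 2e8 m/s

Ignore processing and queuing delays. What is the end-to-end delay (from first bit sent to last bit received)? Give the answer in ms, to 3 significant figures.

L = 125 × 8 = 1000 bits.
Transmission delays (L/R per hop): 0.00344828, 0.333333, 0.00625 ms; sum = 0.343032 ms.
Propagation delays (d/s per hop): 0.0088, 120, 0.001935 ms; sum = 120.011 ms.
End-to-end = 120 ms.

120 ms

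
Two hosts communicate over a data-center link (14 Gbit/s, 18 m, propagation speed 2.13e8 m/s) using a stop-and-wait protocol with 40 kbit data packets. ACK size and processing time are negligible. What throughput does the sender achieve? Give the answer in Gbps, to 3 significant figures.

13.2 Gbps

t_tx = L/R = 40000/14000000000 = 2.85714e-06 s.
t_prop = 18/213000000 = 8.4507e-08 s; RTT = 1.69014e-07 s.
Cycle = t_tx + RTT = 3.02616e-06 s.
Throughput = L / cycle = 40000 / 3.02616e-06 = 13.2 Gbps.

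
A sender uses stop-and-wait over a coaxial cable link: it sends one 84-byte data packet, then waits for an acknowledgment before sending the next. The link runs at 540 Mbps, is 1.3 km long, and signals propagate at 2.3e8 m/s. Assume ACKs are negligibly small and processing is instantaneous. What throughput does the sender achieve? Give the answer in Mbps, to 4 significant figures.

53.55 Mbps

t_tx = L/R = 672/540000000 = 1.24444e-06 s.
t_prop = 1300/2.3e+08 = 5.65217e-06 s; RTT = 1.13043e-05 s.
Cycle = t_tx + RTT = 1.25488e-05 s.
Throughput = L / cycle = 672 / 1.25488e-05 = 53.55 Mbps.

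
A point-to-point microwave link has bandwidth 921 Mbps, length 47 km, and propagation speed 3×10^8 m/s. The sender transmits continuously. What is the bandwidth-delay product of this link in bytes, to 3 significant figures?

Propagation delay = 47000 / 300000000 = 0.000156667 s.
BDP = R × t_prop = 921000000 × 0.000156667 = 144290 bits.
In bytes: 144290/8 = 18000 bytes.

18000 bytes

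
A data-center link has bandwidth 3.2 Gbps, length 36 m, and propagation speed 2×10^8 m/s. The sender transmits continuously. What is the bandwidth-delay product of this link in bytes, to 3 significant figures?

Propagation delay = 36 / 200000000 = 1.8e-07 s.
BDP = R × t_prop = 3200000000 × 1.8e-07 = 576 bits.
In bytes: 576/8 = 72.0 bytes.

72.0 bytes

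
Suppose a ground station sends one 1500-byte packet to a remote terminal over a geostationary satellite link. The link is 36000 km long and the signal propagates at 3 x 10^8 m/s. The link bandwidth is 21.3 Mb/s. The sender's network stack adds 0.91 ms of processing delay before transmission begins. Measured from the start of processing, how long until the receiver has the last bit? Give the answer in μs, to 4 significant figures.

121500 μs

L = 1500 × 8 = 12000 bits.
Transmission delay = L/R = 12000 / 21300000 = 563.38 μs.
Propagation delay = d/s = 36000000 m / 300000000 m/s = 120000 μs.
Plus processing delay 0.91 ms = 910 μs.
Total = 121500 μs.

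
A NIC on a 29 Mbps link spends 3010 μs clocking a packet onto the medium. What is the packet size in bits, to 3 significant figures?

L = R × t_tx = 29000000 b/s × 0.00301 s = 87290 bits.

87300 bits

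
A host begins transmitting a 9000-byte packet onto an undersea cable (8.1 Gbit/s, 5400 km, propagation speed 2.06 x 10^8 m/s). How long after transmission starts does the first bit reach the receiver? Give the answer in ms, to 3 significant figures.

26.2 ms

First bit experiences only propagation delay: d/s = 5400000/206000000 = 26.2 ms.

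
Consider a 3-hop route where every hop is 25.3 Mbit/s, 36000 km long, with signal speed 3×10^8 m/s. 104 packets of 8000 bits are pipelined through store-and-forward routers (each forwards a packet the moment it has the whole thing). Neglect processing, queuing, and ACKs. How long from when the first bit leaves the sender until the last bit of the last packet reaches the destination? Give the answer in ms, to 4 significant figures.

393.5 ms

Per-hop transmission t_tx = L/R = 8000/25300000 = 0.316206 ms.
Per-hop propagation t_prop = 36000000/300000000 = 120 ms.
Pipeline fill: first packet needs 3·t_tx to clear all hops; remaining 103 packets each add one t_tx.
Total = (3+104-1)·t_tx + 3·t_prop = 106·0.316206 + 3·120 = 393.5 ms.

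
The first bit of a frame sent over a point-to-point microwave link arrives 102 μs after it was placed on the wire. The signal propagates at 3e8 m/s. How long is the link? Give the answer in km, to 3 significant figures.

d = s × t_prop = 300000000 × 0.000102 = 30.6 km.

30.6 km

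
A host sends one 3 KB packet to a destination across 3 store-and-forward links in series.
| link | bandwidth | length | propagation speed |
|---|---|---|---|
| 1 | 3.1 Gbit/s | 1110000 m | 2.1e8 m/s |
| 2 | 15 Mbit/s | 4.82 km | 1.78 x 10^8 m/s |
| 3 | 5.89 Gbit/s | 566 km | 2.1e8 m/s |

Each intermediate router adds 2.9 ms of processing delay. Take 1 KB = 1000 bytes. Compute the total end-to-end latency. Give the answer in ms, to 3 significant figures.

15.4 ms

L = 24000 bits.
Transmission delays (L/R per hop): 0.00774194, 1.6, 0.0040747 ms; sum = 1.61182 ms.
Propagation delays (d/s per hop): 5.28571, 0.0270787, 2.69524 ms; sum = 8.00803 ms.
Processing at 2 router(s): 2 × 2.9 ms = 5.8 ms.
End-to-end = 15.4 ms.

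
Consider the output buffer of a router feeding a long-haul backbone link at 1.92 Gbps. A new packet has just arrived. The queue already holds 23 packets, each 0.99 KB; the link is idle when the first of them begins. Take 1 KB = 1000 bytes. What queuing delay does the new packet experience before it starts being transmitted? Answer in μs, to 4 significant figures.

Each queued packet: L/R = 7920/1920000000 = 4.125 μs.
23 queued → 94.875 μs.
Queuing delay = 94.88 μs.

94.88 μs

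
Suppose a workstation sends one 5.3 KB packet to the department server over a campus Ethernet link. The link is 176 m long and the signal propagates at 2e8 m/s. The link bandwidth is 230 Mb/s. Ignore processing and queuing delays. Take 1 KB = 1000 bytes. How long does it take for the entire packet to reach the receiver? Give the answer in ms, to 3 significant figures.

L = 42400 bits.
Transmission delay = L/R = 42400 / 230000000 = 0.184348 ms.
Propagation delay = d/s = 176 m / 200000000 m/s = 0.00088 ms.
Total = 0.185 ms.

0.185 ms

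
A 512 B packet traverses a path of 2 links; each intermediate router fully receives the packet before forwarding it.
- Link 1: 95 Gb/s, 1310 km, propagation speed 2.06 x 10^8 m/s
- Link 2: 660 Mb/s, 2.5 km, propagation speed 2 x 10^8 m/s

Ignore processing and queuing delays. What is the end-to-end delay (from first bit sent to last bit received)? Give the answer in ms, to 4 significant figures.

L = 512 × 8 = 4096 bits.
Transmission delays (L/R per hop): 4.31158e-05, 0.00620606 ms; sum = 0.00624918 ms.
Propagation delays (d/s per hop): 6.35922, 0.0125 ms; sum = 6.37172 ms.
End-to-end = 6.378 ms.

6.378 ms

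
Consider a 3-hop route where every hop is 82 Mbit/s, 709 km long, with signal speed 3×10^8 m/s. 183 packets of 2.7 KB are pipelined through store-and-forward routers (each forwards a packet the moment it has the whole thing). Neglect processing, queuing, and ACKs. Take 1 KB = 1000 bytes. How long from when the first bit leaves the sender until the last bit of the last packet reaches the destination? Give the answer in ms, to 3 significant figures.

Per-hop transmission t_tx = L/R = 21600/82000000 = 0.263415 ms.
Per-hop propagation t_prop = 709000/300000000 = 2.36333 ms.
Pipeline fill: first packet needs 3·t_tx to clear all hops; remaining 182 packets each add one t_tx.
Total = (3+183-1)·t_tx + 3·t_prop = 185·0.263415 + 3·2.36333 = 55.8 ms.

55.8 ms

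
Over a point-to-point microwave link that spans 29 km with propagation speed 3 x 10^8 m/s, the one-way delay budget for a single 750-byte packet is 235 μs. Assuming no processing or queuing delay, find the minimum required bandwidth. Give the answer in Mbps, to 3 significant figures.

43.4 Mbps

L = 6000 bits.
Propagation delay = 29000 / 300000000 = 96.6667 μs.
Transmission budget = 235 − 96.6667 = 138.333 μs.
R ≥ L / t_tx = 6000 bits / 0.000138333 s = 43.4 Mbps.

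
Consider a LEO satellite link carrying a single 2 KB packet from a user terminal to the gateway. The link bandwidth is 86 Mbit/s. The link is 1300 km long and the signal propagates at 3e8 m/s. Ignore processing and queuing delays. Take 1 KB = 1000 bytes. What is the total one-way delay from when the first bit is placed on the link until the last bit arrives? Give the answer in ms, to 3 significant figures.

L = 16000 bits.
Transmission delay = L/R = 16000 / 86000000 = 0.186047 ms.
Propagation delay = d/s = 1300000 m / 300000000 m/s = 4.33333 ms.
Total = 4.52 ms.

4.52 ms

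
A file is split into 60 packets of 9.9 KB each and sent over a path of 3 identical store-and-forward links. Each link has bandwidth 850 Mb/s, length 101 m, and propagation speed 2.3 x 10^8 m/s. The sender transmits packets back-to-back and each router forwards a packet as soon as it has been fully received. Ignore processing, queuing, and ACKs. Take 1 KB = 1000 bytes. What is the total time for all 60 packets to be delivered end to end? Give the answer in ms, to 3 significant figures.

Per-hop transmission t_tx = L/R = 79200/850000000 = 0.0931765 ms.
Per-hop propagation t_prop = 101/2.3e+08 = 0.00043913 ms.
Pipeline fill: first packet needs 3·t_tx to clear all hops; remaining 59 packets each add one t_tx.
Total = (3+60-1)·t_tx + 3·t_prop = 62·0.0931765 + 3·0.00043913 = 5.78 ms.

5.78 ms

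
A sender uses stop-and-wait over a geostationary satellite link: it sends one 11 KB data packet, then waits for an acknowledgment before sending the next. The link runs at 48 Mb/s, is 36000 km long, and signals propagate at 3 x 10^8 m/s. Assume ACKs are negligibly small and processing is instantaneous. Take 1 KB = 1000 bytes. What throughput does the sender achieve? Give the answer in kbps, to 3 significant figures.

t_tx = L/R = 88000/48000000 = 0.00183333 s.
t_prop = 36000000/300000000 = 0.12 s; RTT = 0.24 s.
Cycle = t_tx + RTT = 0.241833 s.
Throughput = L / cycle = 88000 / 0.241833 = 364 kbps.

364 kbps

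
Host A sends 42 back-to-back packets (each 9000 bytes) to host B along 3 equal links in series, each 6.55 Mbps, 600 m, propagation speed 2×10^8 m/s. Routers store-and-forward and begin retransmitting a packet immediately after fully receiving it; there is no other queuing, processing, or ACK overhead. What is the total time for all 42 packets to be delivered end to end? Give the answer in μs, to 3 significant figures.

Per-hop transmission t_tx = L/R = 72000/6550000 = 10992.4 μs.
Per-hop propagation t_prop = 600/200000000 = 3 μs.
Pipeline fill: first packet needs 3·t_tx to clear all hops; remaining 41 packets each add one t_tx.
Total = (3+42-1)·t_tx + 3·t_prop = 44·10992.4 + 3·3 = 484000 μs.

484000 μs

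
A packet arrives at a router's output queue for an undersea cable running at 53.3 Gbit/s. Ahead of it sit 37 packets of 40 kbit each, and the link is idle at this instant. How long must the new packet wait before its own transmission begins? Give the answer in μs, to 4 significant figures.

27.77 μs

Each queued packet: L/R = 40000/53300000000 = 0.750469 μs.
37 queued → 27.7674 μs.
Queuing delay = 27.77 μs.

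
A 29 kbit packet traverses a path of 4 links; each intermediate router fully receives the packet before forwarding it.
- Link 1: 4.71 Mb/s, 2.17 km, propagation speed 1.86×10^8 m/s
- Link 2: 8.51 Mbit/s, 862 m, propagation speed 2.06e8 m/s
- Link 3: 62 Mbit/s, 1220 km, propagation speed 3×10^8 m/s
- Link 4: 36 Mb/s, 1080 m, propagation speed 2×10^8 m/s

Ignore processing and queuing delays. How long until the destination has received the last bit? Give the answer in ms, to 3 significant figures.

L = 29000 bits.
Transmission delays (L/R per hop): 6.15711, 3.40776, 0.467742, 0.805556 ms; sum = 10.8382 ms.
Propagation delays (d/s per hop): 0.0116667, 0.00418447, 4.06667, 0.0054 ms; sum = 4.08792 ms.
End-to-end = 14.9 ms.

14.9 ms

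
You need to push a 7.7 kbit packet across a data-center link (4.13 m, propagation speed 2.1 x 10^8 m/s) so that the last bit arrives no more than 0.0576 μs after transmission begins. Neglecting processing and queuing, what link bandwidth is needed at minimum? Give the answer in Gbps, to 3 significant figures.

Propagation delay = 4.13 / 210000000 = 0.0196667 μs.
Transmission budget = 0.0576 − 0.0196667 = 0.0379333 μs.
R ≥ L / t_tx = 7700 bits / 3.79333e-08 s = 203 Gbps.

203 Gbps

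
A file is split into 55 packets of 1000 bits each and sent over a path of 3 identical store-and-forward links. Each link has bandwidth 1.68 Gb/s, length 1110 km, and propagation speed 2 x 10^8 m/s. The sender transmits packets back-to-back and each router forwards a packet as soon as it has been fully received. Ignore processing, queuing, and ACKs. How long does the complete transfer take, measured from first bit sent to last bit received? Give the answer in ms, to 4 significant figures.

16.68 ms

Per-hop transmission t_tx = L/R = 1000/1680000000 = 0.000595238 ms.
Per-hop propagation t_prop = 1110000/200000000 = 5.55 ms.
Pipeline fill: first packet needs 3·t_tx to clear all hops; remaining 54 packets each add one t_tx.
Total = (3+55-1)·t_tx + 3·t_prop = 57·0.000595238 + 3·5.55 = 16.68 ms.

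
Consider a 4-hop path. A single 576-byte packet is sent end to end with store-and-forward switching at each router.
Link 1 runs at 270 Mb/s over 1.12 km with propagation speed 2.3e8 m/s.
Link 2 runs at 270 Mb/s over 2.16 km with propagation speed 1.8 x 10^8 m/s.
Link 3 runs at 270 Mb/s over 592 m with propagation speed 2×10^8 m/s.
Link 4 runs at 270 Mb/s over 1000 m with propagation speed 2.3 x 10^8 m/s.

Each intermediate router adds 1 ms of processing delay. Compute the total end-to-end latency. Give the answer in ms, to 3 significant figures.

3.09 ms

L = 576 × 8 = 4608 bits.
Transmission delay per hop = L/R = 4608/270000000 = 0.0170667 ms; 4 hops → 0.0682667 ms.
Propagation delays (d/s per hop): 0.00486957, 0.012, 0.00296, 0.00434783 ms; sum = 0.0241774 ms.
Processing at 3 router(s): 3 × 1 ms = 3 ms.
End-to-end = 3.09 ms.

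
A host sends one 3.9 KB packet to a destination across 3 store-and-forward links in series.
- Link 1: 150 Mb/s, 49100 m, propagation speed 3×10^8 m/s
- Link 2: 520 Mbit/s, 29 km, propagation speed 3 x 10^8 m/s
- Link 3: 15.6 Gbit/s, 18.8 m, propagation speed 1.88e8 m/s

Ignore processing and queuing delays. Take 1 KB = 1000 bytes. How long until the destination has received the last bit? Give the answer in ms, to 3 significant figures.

L = 31200 bits.
Transmission delays (L/R per hop): 0.208, 0.06, 0.002 ms; sum = 0.27 ms.
Propagation delays (d/s per hop): 0.163667, 0.0966667, 0.0001 ms; sum = 0.260433 ms.
End-to-end = 0.530 ms.

0.530 ms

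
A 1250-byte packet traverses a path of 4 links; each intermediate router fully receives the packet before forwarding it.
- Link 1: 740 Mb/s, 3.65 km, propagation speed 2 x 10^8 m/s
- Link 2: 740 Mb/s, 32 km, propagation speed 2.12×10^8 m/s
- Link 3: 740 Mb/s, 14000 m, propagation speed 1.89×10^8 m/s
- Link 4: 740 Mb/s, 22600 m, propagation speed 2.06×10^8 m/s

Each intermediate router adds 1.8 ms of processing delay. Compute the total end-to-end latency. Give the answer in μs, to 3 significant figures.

5810 μs

L = 1250 × 8 = 10000 bits.
Transmission delay per hop = L/R = 10000/740000000 = 13.5135 μs; 4 hops → 54.0541 μs.
Propagation delays (d/s per hop): 18.25, 150.943, 74.0741, 109.709 μs; sum = 352.976 μs.
Processing at 3 router(s): 3 × 1.8 ms = 5400 μs.
End-to-end = 5810 μs.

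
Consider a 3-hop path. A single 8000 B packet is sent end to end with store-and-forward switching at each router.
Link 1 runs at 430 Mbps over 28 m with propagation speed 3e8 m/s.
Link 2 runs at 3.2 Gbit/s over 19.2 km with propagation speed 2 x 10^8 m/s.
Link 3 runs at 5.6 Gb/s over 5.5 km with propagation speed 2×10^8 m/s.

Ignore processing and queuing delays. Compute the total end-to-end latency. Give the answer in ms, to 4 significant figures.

L = 8000 × 8 = 64000 bits.
Transmission delays (L/R per hop): 0.148837, 0.02, 0.0114286 ms; sum = 0.180266 ms.
Propagation delays (d/s per hop): 9.33333e-05, 0.096, 0.0275 ms; sum = 0.123593 ms.
End-to-end = 0.3039 ms.

0.3039 ms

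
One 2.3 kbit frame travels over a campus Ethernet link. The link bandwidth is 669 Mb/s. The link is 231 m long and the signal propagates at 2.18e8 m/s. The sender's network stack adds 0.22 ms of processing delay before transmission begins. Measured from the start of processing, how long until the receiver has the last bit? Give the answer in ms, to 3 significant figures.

L = 2300 bits.
Transmission delay = L/R = 2300 / 669000000 = 0.00343797 ms.
Propagation delay = d/s = 231 m / 2.18e+08 m/s = 0.00105963 ms.
Plus processing delay 0.22 ms = 0.22 ms.
Total = 0.224 ms.

0.224 ms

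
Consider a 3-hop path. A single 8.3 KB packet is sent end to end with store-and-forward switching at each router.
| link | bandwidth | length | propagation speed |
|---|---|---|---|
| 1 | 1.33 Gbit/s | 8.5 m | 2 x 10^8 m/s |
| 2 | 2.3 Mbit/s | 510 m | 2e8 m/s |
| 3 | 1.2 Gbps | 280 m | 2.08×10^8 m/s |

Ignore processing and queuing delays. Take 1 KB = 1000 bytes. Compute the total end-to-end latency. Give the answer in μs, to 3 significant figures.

29000 μs

L = 66400 bits.
Transmission delays (L/R per hop): 49.9248, 28869.6, 55.3333 μs; sum = 28974.8 μs.
Propagation delays (d/s per hop): 0.0425, 2.55, 1.34615 μs; sum = 3.93865 μs.
End-to-end = 29000 μs.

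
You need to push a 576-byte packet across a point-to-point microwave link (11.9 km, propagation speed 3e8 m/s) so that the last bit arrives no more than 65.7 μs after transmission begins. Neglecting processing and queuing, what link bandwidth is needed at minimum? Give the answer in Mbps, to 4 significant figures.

L = 4608 bits.
Propagation delay = 11900 / 300000000 = 39.6667 μs.
Transmission budget = 65.7 − 39.6667 = 26.0333 μs.
R ≥ L / t_tx = 4608 bits / 2.60333e-05 s = 177.0 Mbps.

177.0 Mbps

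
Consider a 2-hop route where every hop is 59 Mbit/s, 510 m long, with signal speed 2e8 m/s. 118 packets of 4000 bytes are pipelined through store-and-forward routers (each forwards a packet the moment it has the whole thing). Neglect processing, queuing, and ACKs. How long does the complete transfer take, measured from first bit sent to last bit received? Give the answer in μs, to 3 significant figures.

64500 μs

Per-hop transmission t_tx = L/R = 32000/59000000 = 542.373 μs.
Per-hop propagation t_prop = 510/200000000 = 2.55 μs.
Pipeline fill: first packet needs 2·t_tx to clear all hops; remaining 117 packets each add one t_tx.
Total = (2+118-1)·t_tx + 2·t_prop = 119·542.373 + 2·2.55 = 64500 μs.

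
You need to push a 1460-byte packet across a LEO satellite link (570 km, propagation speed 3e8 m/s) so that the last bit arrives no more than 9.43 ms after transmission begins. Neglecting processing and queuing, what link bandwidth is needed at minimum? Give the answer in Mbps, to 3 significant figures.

1.55 Mbps

L = 11680 bits.
Propagation delay = 570000 / 300000000 = 1.9 ms.
Transmission budget = 9.43 − 1.9 = 7.53 ms.
R ≥ L / t_tx = 11680 bits / 0.00753 s = 1.55 Mbps.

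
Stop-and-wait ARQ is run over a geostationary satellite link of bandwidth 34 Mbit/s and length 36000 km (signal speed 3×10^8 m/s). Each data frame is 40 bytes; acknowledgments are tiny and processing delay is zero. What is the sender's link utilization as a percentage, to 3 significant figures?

0.00392 %

t_tx = L/R = 320/34000000 = 9.41176e-06 s.
t_prop = 36000000/300000000 = 0.12 s; RTT = 0.24 s.
Cycle = t_tx + RTT = 0.240009 s.
Utilization = t_tx / cycle = 9.41176e-06/0.240009 = 0.00392 %.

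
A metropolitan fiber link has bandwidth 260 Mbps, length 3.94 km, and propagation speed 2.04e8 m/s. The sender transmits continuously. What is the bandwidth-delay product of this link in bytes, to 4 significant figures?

Propagation delay = 3940 / 204000000 = 1.93137e-05 s.
BDP = R × t_prop = 260000000 × 1.93137e-05 = 5021.57 bits.
In bytes: 5021.57/8 = 627.7 bytes.

627.7 bytes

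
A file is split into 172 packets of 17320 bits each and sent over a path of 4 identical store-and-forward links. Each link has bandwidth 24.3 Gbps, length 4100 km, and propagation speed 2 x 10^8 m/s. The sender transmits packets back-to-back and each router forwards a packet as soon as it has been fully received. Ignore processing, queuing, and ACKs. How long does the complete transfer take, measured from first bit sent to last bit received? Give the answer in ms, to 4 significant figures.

82.12 ms

Per-hop transmission t_tx = L/R = 17320/24300000000 = 0.000712757 ms.
Per-hop propagation t_prop = 4100000/200000000 = 20.5 ms.
Pipeline fill: first packet needs 4·t_tx to clear all hops; remaining 171 packets each add one t_tx.
Total = (4+172-1)·t_tx + 4·t_prop = 175·0.000712757 + 4·20.5 = 82.12 ms.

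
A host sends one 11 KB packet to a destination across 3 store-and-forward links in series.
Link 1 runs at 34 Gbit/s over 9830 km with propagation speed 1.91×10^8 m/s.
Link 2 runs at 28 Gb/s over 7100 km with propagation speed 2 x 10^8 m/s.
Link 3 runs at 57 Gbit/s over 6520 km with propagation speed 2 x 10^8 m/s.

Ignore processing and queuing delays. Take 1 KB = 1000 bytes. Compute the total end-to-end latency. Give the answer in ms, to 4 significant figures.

119.6 ms

L = 88000 bits.
Transmission delays (L/R per hop): 0.00258824, 0.00314286, 0.00154386 ms; sum = 0.00727495 ms.
Propagation delays (d/s per hop): 51.466, 35.5, 32.6 ms; sum = 119.566 ms.
End-to-end = 119.6 ms.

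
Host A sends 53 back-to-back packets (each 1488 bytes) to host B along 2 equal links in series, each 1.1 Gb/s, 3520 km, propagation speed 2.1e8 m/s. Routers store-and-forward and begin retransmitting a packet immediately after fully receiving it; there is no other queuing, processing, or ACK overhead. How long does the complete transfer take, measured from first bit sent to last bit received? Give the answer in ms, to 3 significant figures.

34.1 ms

Per-hop transmission t_tx = L/R = 11904/1100000000 = 0.0108218 ms.
Per-hop propagation t_prop = 3520000/210000000 = 16.7619 ms.
Pipeline fill: first packet needs 2·t_tx to clear all hops; remaining 52 packets each add one t_tx.
Total = (2+53-1)·t_tx + 2·t_prop = 54·0.0108218 + 2·16.7619 = 34.1 ms.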